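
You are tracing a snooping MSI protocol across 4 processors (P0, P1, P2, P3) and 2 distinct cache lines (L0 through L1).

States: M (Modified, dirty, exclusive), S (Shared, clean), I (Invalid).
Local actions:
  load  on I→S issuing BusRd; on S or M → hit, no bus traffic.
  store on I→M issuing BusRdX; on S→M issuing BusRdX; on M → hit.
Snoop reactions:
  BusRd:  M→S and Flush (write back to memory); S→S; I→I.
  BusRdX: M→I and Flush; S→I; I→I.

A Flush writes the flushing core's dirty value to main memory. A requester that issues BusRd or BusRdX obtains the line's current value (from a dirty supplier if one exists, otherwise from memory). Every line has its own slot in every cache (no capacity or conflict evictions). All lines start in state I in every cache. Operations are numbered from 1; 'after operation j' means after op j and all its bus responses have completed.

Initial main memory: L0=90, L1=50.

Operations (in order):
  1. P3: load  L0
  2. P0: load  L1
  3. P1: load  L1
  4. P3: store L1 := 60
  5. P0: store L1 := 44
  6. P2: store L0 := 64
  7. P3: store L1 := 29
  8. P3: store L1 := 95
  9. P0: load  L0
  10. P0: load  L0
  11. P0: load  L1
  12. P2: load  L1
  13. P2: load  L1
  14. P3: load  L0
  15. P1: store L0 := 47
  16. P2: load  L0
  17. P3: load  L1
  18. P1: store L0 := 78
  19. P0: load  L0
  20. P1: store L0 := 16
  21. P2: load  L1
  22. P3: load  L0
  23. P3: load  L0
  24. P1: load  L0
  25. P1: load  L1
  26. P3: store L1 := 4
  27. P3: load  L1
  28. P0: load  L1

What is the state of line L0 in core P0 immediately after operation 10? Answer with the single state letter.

state = S

  op1 P3: load  L0 → I/I/I/S on L0; bus BusRd; mem=90
  op2 P0: load  L1 → S/I/I/I on L1; bus BusRd; mem=50
  op3 P1: load  L1 → S/S/I/I on L1; bus BusRd; mem=50
  op4 P3: store L1 := 60 → I/I/I/M on L1; bus BusRdX; mem=50
  op5 P0: store L1 := 44 → M/I/I/I on L1; bus BusRdX Flush; mem=60
  op6 P2: store L0 := 64 → I/I/M/I on L0; bus BusRdX; mem=90
  op7 P3: store L1 := 29 → I/I/I/M on L1; bus BusRdX Flush; mem=44
  op8 P3: store L1 := 95 → I/I/I/M on L1; bus (none); mem=44
  op9 P0: load  L0 → S/I/S/I on L0; bus BusRd Flush; mem=64
  op10 P0: load  L0 → S/I/S/I on L0; bus (none); mem=64
  op11 P0: load  L1 → S/I/I/S on L1; bus BusRd Flush; mem=95
  op12 P2: load  L1 → S/I/S/S on L1; bus BusRd; mem=95
  op13 P2: load  L1 → S/I/S/S on L1; bus (none); mem=95
  op14 P3: load  L0 → S/I/S/S on L0; bus BusRd; mem=64
  op15 P1: store L0 := 47 → I/M/I/I on L0; bus BusRdX; mem=64
  op16 P2: load  L0 → I/S/S/I on L0; bus BusRd Flush; mem=47
  op17 P3: load  L1 → S/I/S/S on L1; bus (none); mem=95
  op18 P1: store L0 := 78 → I/M/I/I on L0; bus BusRdX; mem=47
  op19 P0: load  L0 → S/S/I/I on L0; bus BusRd Flush; mem=78
  op20 P1: store L0 := 16 → I/M/I/I on L0; bus BusRdX; mem=78
  op21 P2: load  L1 → S/I/S/S on L1; bus (none); mem=95
  op22 P3: load  L0 → I/S/I/S on L0; bus BusRd Flush; mem=16
  op23 P3: load  L0 → I/S/I/S on L0; bus (none); mem=16
  op24 P1: load  L0 → I/S/I/S on L0; bus (none); mem=16
  op25 P1: load  L1 → S/S/S/S on L1; bus BusRd; mem=95
  op26 P3: store L1 := 4 → I/I/I/M on L1; bus BusRdX; mem=95
  op27 P3: load  L1 → I/I/I/M on L1; bus (none); mem=95
  op28 P0: load  L1 → S/I/I/S on L1; bus BusRd Flush; mem=4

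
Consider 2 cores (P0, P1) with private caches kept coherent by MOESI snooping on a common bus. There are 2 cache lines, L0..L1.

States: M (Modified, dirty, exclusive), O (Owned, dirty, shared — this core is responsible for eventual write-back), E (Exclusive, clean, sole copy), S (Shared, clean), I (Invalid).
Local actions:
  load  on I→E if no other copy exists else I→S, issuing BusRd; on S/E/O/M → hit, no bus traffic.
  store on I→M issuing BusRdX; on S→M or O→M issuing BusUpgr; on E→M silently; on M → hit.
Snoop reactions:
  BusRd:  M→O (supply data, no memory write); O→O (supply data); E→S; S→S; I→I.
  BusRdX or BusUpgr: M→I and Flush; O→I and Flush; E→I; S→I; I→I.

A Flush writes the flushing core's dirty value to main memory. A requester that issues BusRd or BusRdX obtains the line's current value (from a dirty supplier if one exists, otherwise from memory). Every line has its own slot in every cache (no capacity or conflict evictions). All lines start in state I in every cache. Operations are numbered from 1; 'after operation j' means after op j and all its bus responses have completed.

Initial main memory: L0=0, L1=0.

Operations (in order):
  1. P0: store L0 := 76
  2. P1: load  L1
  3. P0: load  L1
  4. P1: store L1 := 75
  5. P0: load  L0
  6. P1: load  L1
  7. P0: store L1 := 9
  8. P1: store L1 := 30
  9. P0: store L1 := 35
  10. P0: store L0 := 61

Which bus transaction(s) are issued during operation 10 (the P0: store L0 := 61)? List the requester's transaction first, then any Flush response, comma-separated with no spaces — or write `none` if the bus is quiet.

[1] P0: store L0 := 76 | P0:M(76), P1:I | bus: BusRdX
[2] P1: load  L1 | P0:I, P1:E(0) | bus: BusRd
[3] P0: load  L1 | P0:S(0), P1:S(0) | bus: BusRd
[4] P1: store L1 := 75 | P0:I, P1:M(75) | bus: BusUpgr
[5] P0: load  L0 | P0:M(76), P1:I | bus: none
[6] P1: load  L1 | P0:I, P1:M(75) | bus: none
[7] P0: store L1 := 9 | P0:M(9), P1:I | bus: BusRdX,Flush
[8] P1: store L1 := 30 | P0:I, P1:M(30) | bus: BusRdX,Flush
[9] P0: store L1 := 35 | P0:M(35), P1:I | bus: BusRdX,Flush
[10] P0: store L0 := 61 | P0:M(61), P1:I | bus: none

bus = none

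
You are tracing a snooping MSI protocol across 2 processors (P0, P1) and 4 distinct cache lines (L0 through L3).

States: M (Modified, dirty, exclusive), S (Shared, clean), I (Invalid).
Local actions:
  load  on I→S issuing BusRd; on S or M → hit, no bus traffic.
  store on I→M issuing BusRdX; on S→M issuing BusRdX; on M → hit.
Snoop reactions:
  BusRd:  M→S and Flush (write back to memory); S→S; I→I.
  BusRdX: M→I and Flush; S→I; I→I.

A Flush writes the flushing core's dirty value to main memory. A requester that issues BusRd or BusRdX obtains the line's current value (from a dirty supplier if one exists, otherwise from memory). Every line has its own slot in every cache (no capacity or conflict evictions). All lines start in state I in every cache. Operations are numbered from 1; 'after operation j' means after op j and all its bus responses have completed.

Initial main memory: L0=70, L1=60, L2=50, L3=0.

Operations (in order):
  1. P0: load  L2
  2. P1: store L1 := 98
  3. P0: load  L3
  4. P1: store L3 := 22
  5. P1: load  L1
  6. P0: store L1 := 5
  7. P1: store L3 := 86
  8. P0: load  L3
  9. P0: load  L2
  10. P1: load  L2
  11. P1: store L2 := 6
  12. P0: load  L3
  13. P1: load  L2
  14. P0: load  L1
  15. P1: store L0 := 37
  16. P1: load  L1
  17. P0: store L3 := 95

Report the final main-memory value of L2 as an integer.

memory[L2] = 50

1. P0: load  L2  bus=[BusRd]  L2: P0=S P1=I  mem[L2]=50
2. P1: store L1 := 98  bus=[BusRdX]  L1: P0=I P1=M  mem[L1]=60
3. P0: load  L3  bus=[BusRd]  L3: P0=S P1=I  mem[L3]=0
4. P1: store L3 := 22  bus=[BusRdX]  L3: P0=I P1=M  mem[L3]=0
5. P1: load  L1  bus=[-]  L1: P0=I P1=M  mem[L1]=60
6. P0: store L1 := 5  bus=[BusRdX,Flush]  L1: P0=M P1=I  mem[L1]=98
7. P1: store L3 := 86  bus=[-]  L3: P0=I P1=M  mem[L3]=0
8. P0: load  L3  bus=[BusRd,Flush]  L3: P0=S P1=S  mem[L3]=86
9. P0: load  L2  bus=[-]  L2: P0=S P1=I  mem[L2]=50
10. P1: load  L2  bus=[BusRd]  L2: P0=S P1=S  mem[L2]=50
11. P1: store L2 := 6  bus=[BusRdX]  L2: P0=I P1=M  mem[L2]=50
12. P0: load  L3  bus=[-]  L3: P0=S P1=S  mem[L3]=86
13. P1: load  L2  bus=[-]  L2: P0=I P1=M  mem[L2]=50
14. P0: load  L1  bus=[-]  L1: P0=M P1=I  mem[L1]=98
15. P1: store L0 := 37  bus=[BusRdX]  L0: P0=I P1=M  mem[L0]=70
16. P1: load  L1  bus=[BusRd,Flush]  L1: P0=S P1=S  mem[L1]=5
17. P0: store L3 := 95  bus=[BusRdX]  L3: P0=M P1=I  mem[L3]=86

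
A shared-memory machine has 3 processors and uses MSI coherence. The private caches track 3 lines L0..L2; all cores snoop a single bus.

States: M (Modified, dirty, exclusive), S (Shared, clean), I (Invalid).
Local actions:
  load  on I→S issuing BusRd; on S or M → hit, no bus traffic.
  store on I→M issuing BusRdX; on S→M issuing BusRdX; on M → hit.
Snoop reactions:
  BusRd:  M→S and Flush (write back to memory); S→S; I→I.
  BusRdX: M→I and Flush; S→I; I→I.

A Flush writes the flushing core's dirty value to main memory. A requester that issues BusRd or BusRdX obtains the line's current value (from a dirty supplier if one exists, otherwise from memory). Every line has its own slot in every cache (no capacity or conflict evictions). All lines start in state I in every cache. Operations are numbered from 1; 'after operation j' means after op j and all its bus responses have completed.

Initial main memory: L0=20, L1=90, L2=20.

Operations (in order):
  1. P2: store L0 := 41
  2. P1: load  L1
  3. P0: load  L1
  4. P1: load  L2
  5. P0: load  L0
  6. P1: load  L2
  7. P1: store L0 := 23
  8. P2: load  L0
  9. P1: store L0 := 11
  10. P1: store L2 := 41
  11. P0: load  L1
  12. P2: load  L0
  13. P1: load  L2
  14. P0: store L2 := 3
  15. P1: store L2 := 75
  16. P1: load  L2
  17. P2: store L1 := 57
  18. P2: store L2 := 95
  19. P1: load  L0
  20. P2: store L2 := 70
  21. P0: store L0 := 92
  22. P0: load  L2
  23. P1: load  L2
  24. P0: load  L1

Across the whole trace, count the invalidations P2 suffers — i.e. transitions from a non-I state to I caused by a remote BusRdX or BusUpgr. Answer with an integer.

  op1 P2: store L0 := 41 → I/I/M on L0; bus BusRdX; mem=20
  op2 P1: load  L1 → I/S/I on L1; bus BusRd; mem=90
  op3 P0: load  L1 → S/S/I on L1; bus BusRd; mem=90
  op4 P1: load  L2 → I/S/I on L2; bus BusRd; mem=20
  op5 P0: load  L0 → S/I/S on L0; bus BusRd Flush; mem=41
  op6 P1: load  L2 → I/S/I on L2; bus (none); mem=20
  op7 P1: store L0 := 23 → I/M/I on L0; bus BusRdX; mem=41
  op8 P2: load  L0 → I/S/S on L0; bus BusRd Flush; mem=23
  op9 P1: store L0 := 11 → I/M/I on L0; bus BusRdX; mem=23
  op10 P1: store L2 := 41 → I/M/I on L2; bus BusRdX; mem=20
  op11 P0: load  L1 → S/S/I on L1; bus (none); mem=90
  op12 P2: load  L0 → I/S/S on L0; bus BusRd Flush; mem=11
  op13 P1: load  L2 → I/M/I on L2; bus (none); mem=20
  op14 P0: store L2 := 3 → M/I/I on L2; bus BusRdX Flush; mem=41
  op15 P1: store L2 := 75 → I/M/I on L2; bus BusRdX Flush; mem=3
  op16 P1: load  L2 → I/M/I on L2; bus (none); mem=3
  op17 P2: store L1 := 57 → I/I/M on L1; bus BusRdX; mem=90
  op18 P2: store L2 := 95 → I/I/M on L2; bus BusRdX Flush; mem=75
  op19 P1: load  L0 → I/S/S on L0; bus (none); mem=11
  op20 P2: store L2 := 70 → I/I/M on L2; bus (none); mem=75
  op21 P0: store L0 := 92 → M/I/I on L0; bus BusRdX; mem=11
  op22 P0: load  L2 → S/I/S on L2; bus BusRd Flush; mem=70
  op23 P1: load  L2 → S/S/S on L2; bus BusRd; mem=70
  op24 P0: load  L1 → S/I/S on L1; bus BusRd Flush; mem=57

invalidations = 3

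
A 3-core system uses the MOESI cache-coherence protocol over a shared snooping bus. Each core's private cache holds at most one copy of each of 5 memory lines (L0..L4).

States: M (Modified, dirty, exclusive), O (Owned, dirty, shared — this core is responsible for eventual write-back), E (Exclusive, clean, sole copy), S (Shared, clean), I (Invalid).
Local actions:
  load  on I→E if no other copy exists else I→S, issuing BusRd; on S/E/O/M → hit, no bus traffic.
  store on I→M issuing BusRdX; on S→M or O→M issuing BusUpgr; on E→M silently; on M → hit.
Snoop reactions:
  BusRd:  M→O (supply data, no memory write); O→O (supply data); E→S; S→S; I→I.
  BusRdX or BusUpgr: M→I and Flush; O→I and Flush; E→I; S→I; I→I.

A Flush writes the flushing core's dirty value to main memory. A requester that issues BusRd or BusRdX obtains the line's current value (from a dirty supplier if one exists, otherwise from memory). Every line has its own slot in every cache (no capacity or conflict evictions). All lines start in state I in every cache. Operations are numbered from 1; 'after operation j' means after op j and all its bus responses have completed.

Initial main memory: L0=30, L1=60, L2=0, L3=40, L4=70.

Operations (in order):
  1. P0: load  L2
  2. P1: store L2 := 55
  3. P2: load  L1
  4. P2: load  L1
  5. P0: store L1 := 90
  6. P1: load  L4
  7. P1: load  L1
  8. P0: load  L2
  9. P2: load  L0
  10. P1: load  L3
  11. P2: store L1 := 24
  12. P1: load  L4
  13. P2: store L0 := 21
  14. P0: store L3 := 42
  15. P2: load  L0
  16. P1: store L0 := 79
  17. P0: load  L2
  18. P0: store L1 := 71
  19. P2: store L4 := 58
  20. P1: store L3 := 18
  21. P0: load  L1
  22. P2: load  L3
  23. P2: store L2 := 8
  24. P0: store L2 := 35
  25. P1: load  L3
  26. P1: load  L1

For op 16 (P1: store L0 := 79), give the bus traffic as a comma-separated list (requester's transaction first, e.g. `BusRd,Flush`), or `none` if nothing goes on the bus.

step 1: P0: load  L2  ⟶  EII  (L2)  txn=BusRd  M[L2]=0
step 2: P1: store L2 := 55  ⟶  IMI  (L2)  txn=BusRdX  M[L2]=0
step 3: P2: load  L1  ⟶  IIE  (L1)  txn=BusRd  M[L1]=60
step 4: P2: load  L1  ⟶  IIE  (L1)  txn=∅  M[L1]=60
step 5: P0: store L1 := 90  ⟶  MII  (L1)  txn=BusRdX  M[L1]=60
step 6: P1: load  L4  ⟶  IEI  (L4)  txn=BusRd  M[L4]=70
step 7: P1: load  L1  ⟶  OSI  (L1)  txn=BusRd  M[L1]=60
step 8: P0: load  L2  ⟶  SOI  (L2)  txn=BusRd  M[L2]=0
step 9: P2: load  L0  ⟶  IIE  (L0)  txn=BusRd  M[L0]=30
step 10: P1: load  L3  ⟶  IEI  (L3)  txn=BusRd  M[L3]=40
step 11: P2: store L1 := 24  ⟶  IIM  (L1)  txn=BusRdX+Flush  M[L1]=90
step 12: P1: load  L4  ⟶  IEI  (L4)  txn=∅  M[L4]=70
step 13: P2: store L0 := 21  ⟶  IIM  (L0)  txn=∅  M[L0]=30
step 14: P0: store L3 := 42  ⟶  MII  (L3)  txn=BusRdX  M[L3]=40
step 15: P2: load  L0  ⟶  IIM  (L0)  txn=∅  M[L0]=30
step 16: P1: store L0 := 79  ⟶  IMI  (L0)  txn=BusRdX+Flush  M[L0]=21
step 17: P0: load  L2  ⟶  SOI  (L2)  txn=∅  M[L2]=0
step 18: P0: store L1 := 71  ⟶  MII  (L1)  txn=BusRdX+Flush  M[L1]=24
step 19: P2: store L4 := 58  ⟶  IIM  (L4)  txn=BusRdX  M[L4]=70
step 20: P1: store L3 := 18  ⟶  IMI  (L3)  txn=BusRdX+Flush  M[L3]=42
step 21: P0: load  L1  ⟶  MII  (L1)  txn=∅  M[L1]=24
step 22: P2: load  L3  ⟶  IOS  (L3)  txn=BusRd  M[L3]=42
step 23: P2: store L2 := 8  ⟶  IIM  (L2)  txn=BusRdX+Flush  M[L2]=55
step 24: P0: store L2 := 35  ⟶  MII  (L2)  txn=BusRdX+Flush  M[L2]=8
step 25: P1: load  L3  ⟶  IOS  (L3)  txn=∅  M[L3]=42
step 26: P1: load  L1  ⟶  OSI  (L1)  txn=BusRd  M[L1]=24

bus = BusRdX,Flush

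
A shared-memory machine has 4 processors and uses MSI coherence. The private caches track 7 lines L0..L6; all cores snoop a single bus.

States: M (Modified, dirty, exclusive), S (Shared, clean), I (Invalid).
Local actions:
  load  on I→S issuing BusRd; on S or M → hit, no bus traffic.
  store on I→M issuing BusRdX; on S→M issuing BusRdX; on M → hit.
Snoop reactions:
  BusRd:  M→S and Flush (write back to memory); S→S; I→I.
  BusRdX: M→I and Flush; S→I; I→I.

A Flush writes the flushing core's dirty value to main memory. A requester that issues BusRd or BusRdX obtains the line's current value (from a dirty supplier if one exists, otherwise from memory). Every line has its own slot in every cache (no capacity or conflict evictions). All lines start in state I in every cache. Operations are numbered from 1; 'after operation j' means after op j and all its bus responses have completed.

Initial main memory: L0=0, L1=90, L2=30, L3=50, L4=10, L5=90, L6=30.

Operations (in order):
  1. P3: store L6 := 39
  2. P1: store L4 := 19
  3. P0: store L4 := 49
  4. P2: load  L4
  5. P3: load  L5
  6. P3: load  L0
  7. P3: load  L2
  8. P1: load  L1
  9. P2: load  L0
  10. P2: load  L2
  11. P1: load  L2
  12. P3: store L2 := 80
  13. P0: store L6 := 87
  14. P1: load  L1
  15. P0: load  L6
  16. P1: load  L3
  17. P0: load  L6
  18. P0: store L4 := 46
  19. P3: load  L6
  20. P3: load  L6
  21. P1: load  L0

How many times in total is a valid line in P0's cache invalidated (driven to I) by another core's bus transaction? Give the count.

invalidations = 0

[1] P3: store L6 := 39 | P0:I, P1:I, P2:I, P3:M(39) | bus: BusRdX
[2] P1: store L4 := 19 | P0:I, P1:M(19), P2:I, P3:I | bus: BusRdX
[3] P0: store L4 := 49 | P0:M(49), P1:I, P2:I, P3:I | bus: BusRdX,Flush
[4] P2: load  L4 | P0:S(49), P1:I, P2:S(49), P3:I | bus: BusRd,Flush
[5] P3: load  L5 | P0:I, P1:I, P2:I, P3:S(90) | bus: BusRd
[6] P3: load  L0 | P0:I, P1:I, P2:I, P3:S(0) | bus: BusRd
[7] P3: load  L2 | P0:I, P1:I, P2:I, P3:S(30) | bus: BusRd
[8] P1: load  L1 | P0:I, P1:S(90), P2:I, P3:I | bus: BusRd
[9] P2: load  L0 | P0:I, P1:I, P2:S(0), P3:S(0) | bus: BusRd
[10] P2: load  L2 | P0:I, P1:I, P2:S(30), P3:S(30) | bus: BusRd
[11] P1: load  L2 | P0:I, P1:S(30), P2:S(30), P3:S(30) | bus: BusRd
[12] P3: store L2 := 80 | P0:I, P1:I, P2:I, P3:M(80) | bus: BusRdX
[13] P0: store L6 := 87 | P0:M(87), P1:I, P2:I, P3:I | bus: BusRdX,Flush
[14] P1: load  L1 | P0:I, P1:S(90), P2:I, P3:I | bus: none
[15] P0: load  L6 | P0:M(87), P1:I, P2:I, P3:I | bus: none
[16] P1: load  L3 | P0:I, P1:S(50), P2:I, P3:I | bus: BusRd
[17] P0: load  L6 | P0:M(87), P1:I, P2:I, P3:I | bus: none
[18] P0: store L4 := 46 | P0:M(46), P1:I, P2:I, P3:I | bus: BusRdX
[19] P3: load  L6 | P0:S(87), P1:I, P2:I, P3:S(87) | bus: BusRd,Flush
[20] P3: load  L6 | P0:S(87), P1:I, P2:I, P3:S(87) | bus: none
[21] P1: load  L0 | P0:I, P1:S(0), P2:S(0), P3:S(0) | bus: BusRd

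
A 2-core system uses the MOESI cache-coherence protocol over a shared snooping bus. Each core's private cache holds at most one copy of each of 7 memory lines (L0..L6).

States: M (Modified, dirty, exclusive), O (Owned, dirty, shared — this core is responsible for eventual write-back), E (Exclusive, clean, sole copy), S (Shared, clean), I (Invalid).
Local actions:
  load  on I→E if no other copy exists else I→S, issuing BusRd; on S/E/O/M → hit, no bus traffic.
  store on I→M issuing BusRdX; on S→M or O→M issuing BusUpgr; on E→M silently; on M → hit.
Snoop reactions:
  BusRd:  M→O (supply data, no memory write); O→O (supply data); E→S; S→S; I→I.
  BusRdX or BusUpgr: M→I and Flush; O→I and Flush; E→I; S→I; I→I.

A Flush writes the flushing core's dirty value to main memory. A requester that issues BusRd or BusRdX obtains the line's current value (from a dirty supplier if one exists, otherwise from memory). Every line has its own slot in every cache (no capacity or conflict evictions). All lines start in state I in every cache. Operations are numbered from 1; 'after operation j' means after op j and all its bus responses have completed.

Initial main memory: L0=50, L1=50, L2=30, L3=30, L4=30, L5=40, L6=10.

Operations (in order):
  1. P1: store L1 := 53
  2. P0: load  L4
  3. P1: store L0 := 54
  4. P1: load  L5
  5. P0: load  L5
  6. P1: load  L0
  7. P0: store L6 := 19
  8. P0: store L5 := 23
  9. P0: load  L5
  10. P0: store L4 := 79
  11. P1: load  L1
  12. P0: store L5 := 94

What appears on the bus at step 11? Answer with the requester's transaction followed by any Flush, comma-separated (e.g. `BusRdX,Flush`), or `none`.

bus = none

1. P1: store L1 := 53  bus=[BusRdX]  L1: P0=I P1=M  mem[L1]=50
2. P0: load  L4  bus=[BusRd]  L4: P0=E P1=I  mem[L4]=30
3. P1: store L0 := 54  bus=[BusRdX]  L0: P0=I P1=M  mem[L0]=50
4. P1: load  L5  bus=[BusRd]  L5: P0=I P1=E  mem[L5]=40
5. P0: load  L5  bus=[BusRd]  L5: P0=S P1=S  mem[L5]=40
6. P1: load  L0  bus=[-]  L0: P0=I P1=M  mem[L0]=50
7. P0: store L6 := 19  bus=[BusRdX]  L6: P0=M P1=I  mem[L6]=10
8. P0: store L5 := 23  bus=[BusUpgr]  L5: P0=M P1=I  mem[L5]=40
9. P0: load  L5  bus=[-]  L5: P0=M P1=I  mem[L5]=40
10. P0: store L4 := 79  bus=[-]  L4: P0=M P1=I  mem[L4]=30
11. P1: load  L1  bus=[-]  L1: P0=I P1=M  mem[L1]=50
12. P0: store L5 := 94  bus=[-]  L5: P0=M P1=I  mem[L5]=40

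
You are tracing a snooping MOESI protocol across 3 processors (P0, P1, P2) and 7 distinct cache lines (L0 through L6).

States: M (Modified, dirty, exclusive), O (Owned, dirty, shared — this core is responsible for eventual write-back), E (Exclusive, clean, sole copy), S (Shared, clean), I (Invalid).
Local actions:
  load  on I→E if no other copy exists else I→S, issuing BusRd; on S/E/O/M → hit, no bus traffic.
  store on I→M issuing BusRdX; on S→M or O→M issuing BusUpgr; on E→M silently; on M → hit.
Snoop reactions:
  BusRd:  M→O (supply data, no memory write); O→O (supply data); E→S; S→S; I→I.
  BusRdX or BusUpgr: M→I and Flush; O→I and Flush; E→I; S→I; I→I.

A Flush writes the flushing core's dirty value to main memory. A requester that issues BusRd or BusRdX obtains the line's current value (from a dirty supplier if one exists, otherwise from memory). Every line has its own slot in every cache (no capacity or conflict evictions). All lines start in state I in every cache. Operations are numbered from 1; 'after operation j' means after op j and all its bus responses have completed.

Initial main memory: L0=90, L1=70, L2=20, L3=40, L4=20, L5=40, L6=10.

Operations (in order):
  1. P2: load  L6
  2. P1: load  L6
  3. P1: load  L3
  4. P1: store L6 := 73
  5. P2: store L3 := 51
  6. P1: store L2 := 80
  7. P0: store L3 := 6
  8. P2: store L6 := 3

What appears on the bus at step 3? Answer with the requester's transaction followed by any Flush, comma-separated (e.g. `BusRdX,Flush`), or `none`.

[1] P2: load  L6 | P0:I, P1:I, P2:E(10) | bus: BusRd
[2] P1: load  L6 | P0:I, P1:S(10), P2:S(10) | bus: BusRd
[3] P1: load  L3 | P0:I, P1:E(40), P2:I | bus: BusRd
[4] P1: store L6 := 73 | P0:I, P1:M(73), P2:I | bus: BusUpgr
[5] P2: store L3 := 51 | P0:I, P1:I, P2:M(51) | bus: BusRdX
[6] P1: store L2 := 80 | P0:I, P1:M(80), P2:I | bus: BusRdX
[7] P0: store L3 := 6 | P0:M(6), P1:I, P2:I | bus: BusRdX,Flush
[8] P2: store L6 := 3 | P0:I, P1:I, P2:M(3) | bus: BusRdX,Flush

bus = BusRd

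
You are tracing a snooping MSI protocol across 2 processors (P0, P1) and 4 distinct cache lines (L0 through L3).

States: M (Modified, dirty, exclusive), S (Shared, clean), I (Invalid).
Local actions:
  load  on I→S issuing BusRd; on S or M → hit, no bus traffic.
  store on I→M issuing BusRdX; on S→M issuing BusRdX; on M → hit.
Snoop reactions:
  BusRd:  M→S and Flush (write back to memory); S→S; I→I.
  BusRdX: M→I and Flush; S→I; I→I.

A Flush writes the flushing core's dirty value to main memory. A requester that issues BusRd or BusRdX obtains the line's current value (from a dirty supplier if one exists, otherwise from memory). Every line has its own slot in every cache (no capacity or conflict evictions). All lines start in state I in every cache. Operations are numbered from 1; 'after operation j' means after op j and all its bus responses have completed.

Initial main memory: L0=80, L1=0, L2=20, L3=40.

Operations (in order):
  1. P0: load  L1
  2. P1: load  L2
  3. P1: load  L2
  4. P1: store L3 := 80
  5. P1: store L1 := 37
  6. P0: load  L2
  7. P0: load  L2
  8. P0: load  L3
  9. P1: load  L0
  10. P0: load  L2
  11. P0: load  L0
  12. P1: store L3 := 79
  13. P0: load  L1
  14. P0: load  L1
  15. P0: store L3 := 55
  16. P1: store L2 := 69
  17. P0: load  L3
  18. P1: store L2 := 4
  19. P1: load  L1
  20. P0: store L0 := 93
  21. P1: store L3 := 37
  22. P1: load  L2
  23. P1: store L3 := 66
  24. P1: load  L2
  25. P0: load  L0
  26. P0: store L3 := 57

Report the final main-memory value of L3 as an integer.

1. P0: load  L1  bus=[BusRd]  L1: P0=S P1=I  mem[L1]=0
2. P1: load  L2  bus=[BusRd]  L2: P0=I P1=S  mem[L2]=20
3. P1: load  L2  bus=[-]  L2: P0=I P1=S  mem[L2]=20
4. P1: store L3 := 80  bus=[BusRdX]  L3: P0=I P1=M  mem[L3]=40
5. P1: store L1 := 37  bus=[BusRdX]  L1: P0=I P1=M  mem[L1]=0
6. P0: load  L2  bus=[BusRd]  L2: P0=S P1=S  mem[L2]=20
7. P0: load  L2  bus=[-]  L2: P0=S P1=S  mem[L2]=20
8. P0: load  L3  bus=[BusRd,Flush]  L3: P0=S P1=S  mem[L3]=80
9. P1: load  L0  bus=[BusRd]  L0: P0=I P1=S  mem[L0]=80
10. P0: load  L2  bus=[-]  L2: P0=S P1=S  mem[L2]=20
11. P0: load  L0  bus=[BusRd]  L0: P0=S P1=S  mem[L0]=80
12. P1: store L3 := 79  bus=[BusRdX]  L3: P0=I P1=M  mem[L3]=80
13. P0: load  L1  bus=[BusRd,Flush]  L1: P0=S P1=S  mem[L1]=37
14. P0: load  L1  bus=[-]  L1: P0=S P1=S  mem[L1]=37
15. P0: store L3 := 55  bus=[BusRdX,Flush]  L3: P0=M P1=I  mem[L3]=79
16. P1: store L2 := 69  bus=[BusRdX]  L2: P0=I P1=M  mem[L2]=20
17. P0: load  L3  bus=[-]  L3: P0=M P1=I  mem[L3]=79
18. P1: store L2 := 4  bus=[-]  L2: P0=I P1=M  mem[L2]=20
19. P1: load  L1  bus=[-]  L1: P0=S P1=S  mem[L1]=37
20. P0: store L0 := 93  bus=[BusRdX]  L0: P0=M P1=I  mem[L0]=80
21. P1: store L3 := 37  bus=[BusRdX,Flush]  L3: P0=I P1=M  mem[L3]=55
22. P1: load  L2  bus=[-]  L2: P0=I P1=M  mem[L2]=20
23. P1: store L3 := 66  bus=[-]  L3: P0=I P1=M  mem[L3]=55
24. P1: load  L2  bus=[-]  L2: P0=I P1=M  mem[L2]=20
25. P0: load  L0  bus=[-]  L0: P0=M P1=I  mem[L0]=80
26. P0: store L3 := 57  bus=[BusRdX,Flush]  L3: P0=M P1=I  mem[L3]=66

memory[L3] = 66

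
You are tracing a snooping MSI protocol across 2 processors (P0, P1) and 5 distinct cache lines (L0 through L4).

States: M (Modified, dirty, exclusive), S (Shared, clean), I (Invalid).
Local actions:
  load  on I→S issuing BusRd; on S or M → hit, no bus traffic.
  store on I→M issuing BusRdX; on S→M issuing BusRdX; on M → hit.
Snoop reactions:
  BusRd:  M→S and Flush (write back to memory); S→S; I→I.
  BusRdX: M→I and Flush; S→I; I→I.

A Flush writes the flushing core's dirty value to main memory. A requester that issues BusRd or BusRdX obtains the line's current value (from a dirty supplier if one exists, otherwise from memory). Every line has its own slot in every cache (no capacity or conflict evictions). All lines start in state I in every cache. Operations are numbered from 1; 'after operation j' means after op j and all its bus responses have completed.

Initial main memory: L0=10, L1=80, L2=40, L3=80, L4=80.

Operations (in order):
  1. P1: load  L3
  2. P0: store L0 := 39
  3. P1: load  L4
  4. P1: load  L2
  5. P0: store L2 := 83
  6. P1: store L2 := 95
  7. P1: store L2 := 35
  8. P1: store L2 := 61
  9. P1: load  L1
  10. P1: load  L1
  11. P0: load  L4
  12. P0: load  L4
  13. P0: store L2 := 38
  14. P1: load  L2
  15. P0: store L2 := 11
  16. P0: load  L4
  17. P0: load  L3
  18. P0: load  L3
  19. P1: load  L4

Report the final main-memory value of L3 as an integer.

memory[L3] = 80

[1] P1: load  L3 | P0:I, P1:S(80) | bus: BusRd
[2] P0: store L0 := 39 | P0:M(39), P1:I | bus: BusRdX
[3] P1: load  L4 | P0:I, P1:S(80) | bus: BusRd
[4] P1: load  L2 | P0:I, P1:S(40) | bus: BusRd
[5] P0: store L2 := 83 | P0:M(83), P1:I | bus: BusRdX
[6] P1: store L2 := 95 | P0:I, P1:M(95) | bus: BusRdX,Flush
[7] P1: store L2 := 35 | P0:I, P1:M(35) | bus: none
[8] P1: store L2 := 61 | P0:I, P1:M(61) | bus: none
[9] P1: load  L1 | P0:I, P1:S(80) | bus: BusRd
[10] P1: load  L1 | P0:I, P1:S(80) | bus: none
[11] P0: load  L4 | P0:S(80), P1:S(80) | bus: BusRd
[12] P0: load  L4 | P0:S(80), P1:S(80) | bus: none
[13] P0: store L2 := 38 | P0:M(38), P1:I | bus: BusRdX,Flush
[14] P1: load  L2 | P0:S(38), P1:S(38) | bus: BusRd,Flush
[15] P0: store L2 := 11 | P0:M(11), P1:I | bus: BusRdX
[16] P0: load  L4 | P0:S(80), P1:S(80) | bus: none
[17] P0: load  L3 | P0:S(80), P1:S(80) | bus: BusRd
[18] P0: load  L3 | P0:S(80), P1:S(80) | bus: none
[19] P1: load  L4 | P0:S(80), P1:S(80) | bus: none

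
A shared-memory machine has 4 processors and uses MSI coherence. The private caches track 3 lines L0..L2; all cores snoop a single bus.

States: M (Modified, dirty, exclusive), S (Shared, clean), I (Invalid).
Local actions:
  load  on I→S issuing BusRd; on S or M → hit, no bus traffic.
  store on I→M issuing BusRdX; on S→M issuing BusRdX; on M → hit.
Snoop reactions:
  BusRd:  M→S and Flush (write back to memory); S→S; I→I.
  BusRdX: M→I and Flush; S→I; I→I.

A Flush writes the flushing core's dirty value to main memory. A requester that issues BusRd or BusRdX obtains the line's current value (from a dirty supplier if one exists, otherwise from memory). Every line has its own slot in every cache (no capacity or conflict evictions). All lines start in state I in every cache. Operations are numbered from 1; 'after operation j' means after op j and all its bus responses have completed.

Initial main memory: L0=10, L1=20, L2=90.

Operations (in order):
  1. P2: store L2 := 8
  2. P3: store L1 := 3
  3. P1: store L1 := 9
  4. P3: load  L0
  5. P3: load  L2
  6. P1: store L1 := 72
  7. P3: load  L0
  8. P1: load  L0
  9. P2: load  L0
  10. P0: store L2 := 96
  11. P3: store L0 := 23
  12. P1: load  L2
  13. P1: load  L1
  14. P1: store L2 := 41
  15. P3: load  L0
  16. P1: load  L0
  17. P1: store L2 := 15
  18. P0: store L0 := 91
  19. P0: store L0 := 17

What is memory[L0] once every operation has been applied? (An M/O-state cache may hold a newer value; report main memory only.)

memory[L0] = 23

1. P2: store L2 := 8  bus=[BusRdX]  L2: P0=I P1=I P2=M P3=I  mem[L2]=90
2. P3: store L1 := 3  bus=[BusRdX]  L1: P0=I P1=I P2=I P3=M  mem[L1]=20
3. P1: store L1 := 9  bus=[BusRdX,Flush]  L1: P0=I P1=M P2=I P3=I  mem[L1]=3
4. P3: load  L0  bus=[BusRd]  L0: P0=I P1=I P2=I P3=S  mem[L0]=10
5. P3: load  L2  bus=[BusRd,Flush]  L2: P0=I P1=I P2=S P3=S  mem[L2]=8
6. P1: store L1 := 72  bus=[-]  L1: P0=I P1=M P2=I P3=I  mem[L1]=3
7. P3: load  L0  bus=[-]  L0: P0=I P1=I P2=I P3=S  mem[L0]=10
8. P1: load  L0  bus=[BusRd]  L0: P0=I P1=S P2=I P3=S  mem[L0]=10
9. P2: load  L0  bus=[BusRd]  L0: P0=I P1=S P2=S P3=S  mem[L0]=10
10. P0: store L2 := 96  bus=[BusRdX]  L2: P0=M P1=I P2=I P3=I  mem[L2]=8
11. P3: store L0 := 23  bus=[BusRdX]  L0: P0=I P1=I P2=I P3=M  mem[L0]=10
12. P1: load  L2  bus=[BusRd,Flush]  L2: P0=S P1=S P2=I P3=I  mem[L2]=96
13. P1: load  L1  bus=[-]  L1: P0=I P1=M P2=I P3=I  mem[L1]=3
14. P1: store L2 := 41  bus=[BusRdX]  L2: P0=I P1=M P2=I P3=I  mem[L2]=96
15. P3: load  L0  bus=[-]  L0: P0=I P1=I P2=I P3=M  mem[L0]=10
16. P1: load  L0  bus=[BusRd,Flush]  L0: P0=I P1=S P2=I P3=S  mem[L0]=23
17. P1: store L2 := 15  bus=[-]  L2: P0=I P1=M P2=I P3=I  mem[L2]=96
18. P0: store L0 := 91  bus=[BusRdX]  L0: P0=M P1=I P2=I P3=I  mem[L0]=23
19. P0: store L0 := 17  bus=[-]  L0: P0=M P1=I P2=I P3=I  mem[L0]=23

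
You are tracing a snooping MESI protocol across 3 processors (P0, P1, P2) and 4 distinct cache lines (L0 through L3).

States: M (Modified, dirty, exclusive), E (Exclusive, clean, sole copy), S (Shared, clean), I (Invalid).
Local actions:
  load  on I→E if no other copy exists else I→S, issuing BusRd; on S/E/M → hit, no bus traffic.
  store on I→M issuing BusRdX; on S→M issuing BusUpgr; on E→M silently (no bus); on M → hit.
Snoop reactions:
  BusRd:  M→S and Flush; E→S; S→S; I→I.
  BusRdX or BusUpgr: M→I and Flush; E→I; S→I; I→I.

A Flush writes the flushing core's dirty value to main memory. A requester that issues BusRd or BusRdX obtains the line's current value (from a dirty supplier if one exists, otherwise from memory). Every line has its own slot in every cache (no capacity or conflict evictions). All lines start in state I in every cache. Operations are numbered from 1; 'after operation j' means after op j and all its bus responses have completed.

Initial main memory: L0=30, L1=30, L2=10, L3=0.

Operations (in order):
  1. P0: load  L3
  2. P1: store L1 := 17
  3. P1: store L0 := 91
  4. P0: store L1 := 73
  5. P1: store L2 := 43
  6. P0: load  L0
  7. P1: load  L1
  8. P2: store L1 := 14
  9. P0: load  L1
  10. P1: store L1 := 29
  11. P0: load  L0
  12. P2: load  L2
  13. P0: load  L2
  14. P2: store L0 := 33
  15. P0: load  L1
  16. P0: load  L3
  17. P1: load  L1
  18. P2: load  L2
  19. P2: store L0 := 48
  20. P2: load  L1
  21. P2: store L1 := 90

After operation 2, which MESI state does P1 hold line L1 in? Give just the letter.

state = M

1. P0: load  L3  bus=[BusRd]  L3: P0=E P1=I P2=I  mem[L3]=0
2. P1: store L1 := 17  bus=[BusRdX]  L1: P0=I P1=M P2=I  mem[L1]=30
3. P1: store L0 := 91  bus=[BusRdX]  L0: P0=I P1=M P2=I  mem[L0]=30
4. P0: store L1 := 73  bus=[BusRdX,Flush]  L1: P0=M P1=I P2=I  mem[L1]=17
5. P1: store L2 := 43  bus=[BusRdX]  L2: P0=I P1=M P2=I  mem[L2]=10
6. P0: load  L0  bus=[BusRd,Flush]  L0: P0=S P1=S P2=I  mem[L0]=91
7. P1: load  L1  bus=[BusRd,Flush]  L1: P0=S P1=S P2=I  mem[L1]=73
8. P2: store L1 := 14  bus=[BusRdX]  L1: P0=I P1=I P2=M  mem[L1]=73
9. P0: load  L1  bus=[BusRd,Flush]  L1: P0=S P1=I P2=S  mem[L1]=14
10. P1: store L1 := 29  bus=[BusRdX]  L1: P0=I P1=M P2=I  mem[L1]=14
11. P0: load  L0  bus=[-]  L0: P0=S P1=S P2=I  mem[L0]=91
12. P2: load  L2  bus=[BusRd,Flush]  L2: P0=I P1=S P2=S  mem[L2]=43
13. P0: load  L2  bus=[BusRd]  L2: P0=S P1=S P2=S  mem[L2]=43
14. P2: store L0 := 33  bus=[BusRdX]  L0: P0=I P1=I P2=M  mem[L0]=91
15. P0: load  L1  bus=[BusRd,Flush]  L1: P0=S P1=S P2=I  mem[L1]=29
16. P0: load  L3  bus=[-]  L3: P0=E P1=I P2=I  mem[L3]=0
17. P1: load  L1  bus=[-]  L1: P0=S P1=S P2=I  mem[L1]=29
18. P2: load  L2  bus=[-]  L2: P0=S P1=S P2=S  mem[L2]=43
19. P2: store L0 := 48  bus=[-]  L0: P0=I P1=I P2=M  mem[L0]=91
20. P2: load  L1  bus=[BusRd]  L1: P0=S P1=S P2=S  mem[L1]=29
21. P2: store L1 := 90  bus=[BusUpgr]  L1: P0=I P1=I P2=M  mem[L1]=29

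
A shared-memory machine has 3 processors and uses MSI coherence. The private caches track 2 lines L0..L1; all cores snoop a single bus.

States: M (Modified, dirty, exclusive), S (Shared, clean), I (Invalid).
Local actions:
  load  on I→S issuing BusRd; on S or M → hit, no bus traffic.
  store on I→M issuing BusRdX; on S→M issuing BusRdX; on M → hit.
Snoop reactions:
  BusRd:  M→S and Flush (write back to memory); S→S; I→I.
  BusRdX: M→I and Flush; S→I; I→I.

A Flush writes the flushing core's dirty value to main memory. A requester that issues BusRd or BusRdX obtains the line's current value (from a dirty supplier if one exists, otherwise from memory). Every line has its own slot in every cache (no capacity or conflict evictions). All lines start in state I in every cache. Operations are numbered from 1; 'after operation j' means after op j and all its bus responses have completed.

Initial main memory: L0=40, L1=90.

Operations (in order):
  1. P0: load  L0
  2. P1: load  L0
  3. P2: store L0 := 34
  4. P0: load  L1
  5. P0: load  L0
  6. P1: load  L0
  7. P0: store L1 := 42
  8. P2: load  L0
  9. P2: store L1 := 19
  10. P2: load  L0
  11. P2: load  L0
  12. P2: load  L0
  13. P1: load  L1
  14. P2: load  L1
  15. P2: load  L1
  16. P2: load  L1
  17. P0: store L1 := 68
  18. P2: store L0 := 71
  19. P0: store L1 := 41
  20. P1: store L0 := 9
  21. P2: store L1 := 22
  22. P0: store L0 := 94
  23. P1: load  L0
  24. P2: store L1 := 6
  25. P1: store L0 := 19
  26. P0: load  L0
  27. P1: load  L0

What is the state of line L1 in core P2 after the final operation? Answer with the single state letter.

state = M

  op1 P0: load  L0 → S/I/I on L0; bus BusRd; mem=40
  op2 P1: load  L0 → S/S/I on L0; bus BusRd; mem=40
  op3 P2: store L0 := 34 → I/I/M on L0; bus BusRdX; mem=40
  op4 P0: load  L1 → S/I/I on L1; bus BusRd; mem=90
  op5 P0: load  L0 → S/I/S on L0; bus BusRd Flush; mem=34
  op6 P1: load  L0 → S/S/S on L0; bus BusRd; mem=34
  op7 P0: store L1 := 42 → M/I/I on L1; bus BusRdX; mem=90
  op8 P2: load  L0 → S/S/S on L0; bus (none); mem=34
  op9 P2: store L1 := 19 → I/I/M on L1; bus BusRdX Flush; mem=42
  op10 P2: load  L0 → S/S/S on L0; bus (none); mem=34
  op11 P2: load  L0 → S/S/S on L0; bus (none); mem=34
  op12 P2: load  L0 → S/S/S on L0; bus (none); mem=34
  op13 P1: load  L1 → I/S/S on L1; bus BusRd Flush; mem=19
  op14 P2: load  L1 → I/S/S on L1; bus (none); mem=19
  op15 P2: load  L1 → I/S/S on L1; bus (none); mem=19
  op16 P2: load  L1 → I/S/S on L1; bus (none); mem=19
  op17 P0: store L1 := 68 → M/I/I on L1; bus BusRdX; mem=19
  op18 P2: store L0 := 71 → I/I/M on L0; bus BusRdX; mem=34
  op19 P0: store L1 := 41 → M/I/I on L1; bus (none); mem=19
  op20 P1: store L0 := 9 → I/M/I on L0; bus BusRdX Flush; mem=71
  op21 P2: store L1 := 22 → I/I/M on L1; bus BusRdX Flush; mem=41
  op22 P0: store L0 := 94 → M/I/I on L0; bus BusRdX Flush; mem=9
  op23 P1: load  L0 → S/S/I on L0; bus BusRd Flush; mem=94
  op24 P2: store L1 := 6 → I/I/M on L1; bus (none); mem=41
  op25 P1: store L0 := 19 → I/M/I on L0; bus BusRdX; mem=94
  op26 P0: load  L0 → S/S/I on L0; bus BusRd Flush; mem=19
  op27 P1: load  L0 → S/S/I on L0; bus (none); mem=19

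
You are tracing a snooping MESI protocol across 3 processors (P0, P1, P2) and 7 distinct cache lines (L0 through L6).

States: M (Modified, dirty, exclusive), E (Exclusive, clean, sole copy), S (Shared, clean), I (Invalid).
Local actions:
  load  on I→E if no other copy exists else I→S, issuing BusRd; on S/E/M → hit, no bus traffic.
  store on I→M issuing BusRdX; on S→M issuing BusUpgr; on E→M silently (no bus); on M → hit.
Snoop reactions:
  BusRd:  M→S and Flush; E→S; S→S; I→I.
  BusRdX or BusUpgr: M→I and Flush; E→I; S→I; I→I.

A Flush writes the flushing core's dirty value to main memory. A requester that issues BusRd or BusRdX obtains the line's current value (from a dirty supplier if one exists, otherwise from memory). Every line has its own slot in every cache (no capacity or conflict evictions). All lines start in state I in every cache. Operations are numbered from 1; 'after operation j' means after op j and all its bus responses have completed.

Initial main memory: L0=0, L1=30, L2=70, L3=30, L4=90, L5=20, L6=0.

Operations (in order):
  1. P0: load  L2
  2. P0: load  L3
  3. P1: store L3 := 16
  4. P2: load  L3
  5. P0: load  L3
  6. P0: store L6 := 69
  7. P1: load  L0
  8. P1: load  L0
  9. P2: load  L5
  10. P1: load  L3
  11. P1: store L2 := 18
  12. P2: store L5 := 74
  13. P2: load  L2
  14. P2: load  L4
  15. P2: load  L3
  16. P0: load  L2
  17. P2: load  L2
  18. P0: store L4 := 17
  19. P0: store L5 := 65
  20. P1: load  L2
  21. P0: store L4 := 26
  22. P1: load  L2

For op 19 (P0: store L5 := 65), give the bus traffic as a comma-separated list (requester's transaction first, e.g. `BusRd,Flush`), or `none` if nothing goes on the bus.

bus = BusRdX,Flush

[1] P0: load  L2 | P0:E(70), P1:I, P2:I | bus: BusRd
[2] P0: load  L3 | P0:E(30), P1:I, P2:I | bus: BusRd
[3] P1: store L3 := 16 | P0:I, P1:M(16), P2:I | bus: BusRdX
[4] P2: load  L3 | P0:I, P1:S(16), P2:S(16) | bus: BusRd,Flush
[5] P0: load  L3 | P0:S(16), P1:S(16), P2:S(16) | bus: BusRd
[6] P0: store L6 := 69 | P0:M(69), P1:I, P2:I | bus: BusRdX
[7] P1: load  L0 | P0:I, P1:E(0), P2:I | bus: BusRd
[8] P1: load  L0 | P0:I, P1:E(0), P2:I | bus: none
[9] P2: load  L5 | P0:I, P1:I, P2:E(20) | bus: BusRd
[10] P1: load  L3 | P0:S(16), P1:S(16), P2:S(16) | bus: none
[11] P1: store L2 := 18 | P0:I, P1:M(18), P2:I | bus: BusRdX
[12] P2: store L5 := 74 | P0:I, P1:I, P2:M(74) | bus: none
[13] P2: load  L2 | P0:I, P1:S(18), P2:S(18) | bus: BusRd,Flush
[14] P2: load  L4 | P0:I, P1:I, P2:E(90) | bus: BusRd
[15] P2: load  L3 | P0:S(16), P1:S(16), P2:S(16) | bus: none
[16] P0: load  L2 | P0:S(18), P1:S(18), P2:S(18) | bus: BusRd
[17] P2: load  L2 | P0:S(18), P1:S(18), P2:S(18) | bus: none
[18] P0: store L4 := 17 | P0:M(17), P1:I, P2:I | bus: BusRdX
[19] P0: store L5 := 65 | P0:M(65), P1:I, P2:I | bus: BusRdX,Flush
[20] P1: load  L2 | P0:S(18), P1:S(18), P2:S(18) | bus: none
[21] P0: store L4 := 26 | P0:M(26), P1:I, P2:I | bus: none
[22] P1: load  L2 | P0:S(18), P1:S(18), P2:S(18) | bus: none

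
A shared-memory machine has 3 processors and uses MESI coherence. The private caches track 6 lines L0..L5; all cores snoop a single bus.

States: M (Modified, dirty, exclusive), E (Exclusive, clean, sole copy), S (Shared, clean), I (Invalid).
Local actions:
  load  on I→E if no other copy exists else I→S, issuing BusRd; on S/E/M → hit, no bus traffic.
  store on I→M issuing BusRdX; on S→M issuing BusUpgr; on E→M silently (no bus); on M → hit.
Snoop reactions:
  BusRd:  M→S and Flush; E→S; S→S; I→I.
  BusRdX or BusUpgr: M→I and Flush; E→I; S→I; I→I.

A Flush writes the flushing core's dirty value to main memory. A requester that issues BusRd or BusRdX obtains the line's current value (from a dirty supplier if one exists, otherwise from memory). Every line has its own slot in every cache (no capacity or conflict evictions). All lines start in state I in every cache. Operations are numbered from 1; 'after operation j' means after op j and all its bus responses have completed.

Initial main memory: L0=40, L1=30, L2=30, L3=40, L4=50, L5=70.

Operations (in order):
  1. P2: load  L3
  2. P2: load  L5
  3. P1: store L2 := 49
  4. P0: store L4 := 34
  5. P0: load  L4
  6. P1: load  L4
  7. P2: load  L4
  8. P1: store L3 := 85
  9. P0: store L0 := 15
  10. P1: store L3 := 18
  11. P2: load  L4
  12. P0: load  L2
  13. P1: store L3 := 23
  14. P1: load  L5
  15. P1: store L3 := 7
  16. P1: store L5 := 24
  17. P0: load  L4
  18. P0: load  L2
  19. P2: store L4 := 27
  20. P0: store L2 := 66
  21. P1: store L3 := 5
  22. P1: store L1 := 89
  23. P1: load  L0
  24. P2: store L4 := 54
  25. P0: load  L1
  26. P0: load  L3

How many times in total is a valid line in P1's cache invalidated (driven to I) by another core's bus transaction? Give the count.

1. P2: load  L3  bus=[BusRd]  L3: P0=I P1=I P2=E  mem[L3]=40
2. P2: load  L5  bus=[BusRd]  L5: P0=I P1=I P2=E  mem[L5]=70
3. P1: store L2 := 49  bus=[BusRdX]  L2: P0=I P1=M P2=I  mem[L2]=30
4. P0: store L4 := 34  bus=[BusRdX]  L4: P0=M P1=I P2=I  mem[L4]=50
5. P0: load  L4  bus=[-]  L4: P0=M P1=I P2=I  mem[L4]=50
6. P1: load  L4  bus=[BusRd,Flush]  L4: P0=S P1=S P2=I  mem[L4]=34
7. P2: load  L4  bus=[BusRd]  L4: P0=S P1=S P2=S  mem[L4]=34
8. P1: store L3 := 85  bus=[BusRdX]  L3: P0=I P1=M P2=I  mem[L3]=40
9. P0: store L0 := 15  bus=[BusRdX]  L0: P0=M P1=I P2=I  mem[L0]=40
10. P1: store L3 := 18  bus=[-]  L3: P0=I P1=M P2=I  mem[L3]=40
11. P2: load  L4  bus=[-]  L4: P0=S P1=S P2=S  mem[L4]=34
12. P0: load  L2  bus=[BusRd,Flush]  L2: P0=S P1=S P2=I  mem[L2]=49
13. P1: store L3 := 23  bus=[-]  L3: P0=I P1=M P2=I  mem[L3]=40
14. P1: load  L5  bus=[BusRd]  L5: P0=I P1=S P2=S  mem[L5]=70
15. P1: store L3 := 7  bus=[-]  L3: P0=I P1=M P2=I  mem[L3]=40
16. P1: store L5 := 24  bus=[BusUpgr]  L5: P0=I P1=M P2=I  mem[L5]=70
17. P0: load  L4  bus=[-]  L4: P0=S P1=S P2=S  mem[L4]=34
18. P0: load  L2  bus=[-]  L2: P0=S P1=S P2=I  mem[L2]=49
19. P2: store L4 := 27  bus=[BusUpgr]  L4: P0=I P1=I P2=M  mem[L4]=34
20. P0: store L2 := 66  bus=[BusUpgr]  L2: P0=M P1=I P2=I  mem[L2]=49
21. P1: store L3 := 5  bus=[-]  L3: P0=I P1=M P2=I  mem[L3]=40
22. P1: store L1 := 89  bus=[BusRdX]  L1: P0=I P1=M P2=I  mem[L1]=30
23. P1: load  L0  bus=[BusRd,Flush]  L0: P0=S P1=S P2=I  mem[L0]=15
24. P2: store L4 := 54  bus=[-]  L4: P0=I P1=I P2=M  mem[L4]=34
25. P0: load  L1  bus=[BusRd,Flush]  L1: P0=S P1=S P2=I  mem[L1]=89
26. P0: load  L3  bus=[BusRd,Flush]  L3: P0=S P1=S P2=I  mem[L3]=5

invalidations = 2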